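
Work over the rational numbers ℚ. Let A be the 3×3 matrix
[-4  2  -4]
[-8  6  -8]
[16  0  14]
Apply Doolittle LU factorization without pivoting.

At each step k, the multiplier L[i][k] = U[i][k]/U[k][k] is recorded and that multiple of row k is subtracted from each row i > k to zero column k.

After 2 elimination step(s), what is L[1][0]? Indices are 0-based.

k=0: U[0][0]=-4
  eliminate (1,0): mult=2, new row 1: (0, 2, 0); set L[1][0]=2
  eliminate (2,0): mult=-4, new row 2: (0, 8, -2); set L[2][0]=-4
k=1: U[1][1]=2
  eliminate (2,1): mult=4, new row 2: (0, 0, -2); set L[2][1]=4

L[1][0] = 2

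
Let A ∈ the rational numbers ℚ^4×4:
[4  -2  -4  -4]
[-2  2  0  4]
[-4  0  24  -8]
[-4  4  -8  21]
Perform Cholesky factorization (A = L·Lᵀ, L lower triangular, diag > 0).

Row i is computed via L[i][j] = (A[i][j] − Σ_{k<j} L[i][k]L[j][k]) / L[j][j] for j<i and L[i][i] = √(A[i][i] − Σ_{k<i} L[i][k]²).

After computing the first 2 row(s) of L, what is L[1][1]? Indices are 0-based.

L[1][1] = 1

Step 1: L[0][0] = √(4) = 2.
  L[1][0] = (-2) / L[0][0] = -1.
Step 2: L[1][1] = √(1) = 1.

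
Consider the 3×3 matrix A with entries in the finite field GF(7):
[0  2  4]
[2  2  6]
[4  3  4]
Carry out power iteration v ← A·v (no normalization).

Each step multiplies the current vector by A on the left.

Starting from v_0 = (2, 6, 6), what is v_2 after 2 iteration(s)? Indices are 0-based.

v_2 = (3, 0, 3)

v_0 = (2, 6, 6).
v_1 = A·v_0 = (1, 3, 1).
v_2 = A·v_1 = (3, 0, 3).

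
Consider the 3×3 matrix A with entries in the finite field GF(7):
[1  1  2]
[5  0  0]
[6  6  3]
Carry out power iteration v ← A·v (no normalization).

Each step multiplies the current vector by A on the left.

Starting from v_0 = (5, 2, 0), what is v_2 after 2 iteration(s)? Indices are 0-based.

v_2 = (4, 0, 3)

v_0 = (5, 2, 0).
v_1 = A·v_0 = (0, 4, 0).
v_2 = A·v_1 = (4, 0, 3).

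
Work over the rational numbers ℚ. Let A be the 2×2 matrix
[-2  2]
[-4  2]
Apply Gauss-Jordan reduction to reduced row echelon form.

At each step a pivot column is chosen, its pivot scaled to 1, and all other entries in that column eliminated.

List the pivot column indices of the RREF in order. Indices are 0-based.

step 1: normalize row 0 (÷-2) = (1, -1)
  row 1: subtract -4×row0 = (0, -2)
step 2: normalize row 1 (÷-2) = (0, 1)
  row 0: subtract -1×row1 = (1, 0)

pivot columns: 0, 1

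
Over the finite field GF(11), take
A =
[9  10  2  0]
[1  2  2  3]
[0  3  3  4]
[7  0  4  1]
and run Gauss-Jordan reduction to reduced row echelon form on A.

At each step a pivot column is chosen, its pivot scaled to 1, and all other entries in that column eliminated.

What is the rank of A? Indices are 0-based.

rank = 4

step 1: normalize row 0 (÷9) = (1, 6, 10, 0)
  row 1: subtract 1×row0 = (0, 7, 3, 3)
  row 3: subtract 7×row0 = (0, 2, 0, 1)
step 2: normalize row 1 (÷7) = (0, 1, 2, 2)
  row 0: subtract 6×row1 = (1, 0, 9, 10)
  row 2: subtract 3×row1 = (0, 0, 8, 9)
  row 3: subtract 2×row1 = (0, 0, 7, 8)
step 3: normalize row 2 (÷8) = (0, 0, 1, 8)
  row 0: subtract 9×row2 = (1, 0, 0, 4)
  row 1: subtract 2×row2 = (0, 1, 0, 8)
  row 3: subtract 7×row2 = (0, 0, 0, 7)
step 4: normalize row 3 (÷7) = (0, 0, 0, 1)
  row 0: subtract 4×row3 = (1, 0, 0, 0)
  row 1: subtract 8×row3 = (0, 1, 0, 0)
  row 2: subtract 8×row3 = (0, 0, 1, 0)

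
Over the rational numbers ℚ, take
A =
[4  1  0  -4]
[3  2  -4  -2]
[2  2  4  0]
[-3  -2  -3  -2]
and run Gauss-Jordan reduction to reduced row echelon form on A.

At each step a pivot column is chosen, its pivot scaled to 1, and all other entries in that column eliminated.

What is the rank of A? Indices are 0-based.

rank = 4

pivot(0,0)=4: scale R0 → (1, 1/4, 0, -1)
  clear (1,0): R1 −= (3)R0 → (0, 5/4, -4, 1)
  clear (2,0): R2 −= (2)R0 → (0, 3/2, 4, 2)
  clear (3,0): R3 −= (-3)R0 → (0, -5/4, -3, -5)
pivot(1,1)=5/4: scale R1 → (0, 1, -16/5, 4/5)
  clear (0,1): R0 −= (1/4)R1 → (1, 0, 4/5, -6/5)
  clear (2,1): R2 −= (3/2)R1 → (0, 0, 44/5, 4/5)
  clear (3,1): R3 −= (-5/4)R1 → (0, 0, -7, -4)
pivot(2,2)=44/5: scale R2 → (0, 0, 1, 1/11)
  clear (0,2): R0 −= (4/5)R2 → (1, 0, 0, -14/11)
  clear (1,2): R1 −= (-16/5)R2 → (0, 1, 0, 12/11)
  clear (3,2): R3 −= (-7)R2 → (0, 0, 0, -37/11)
pivot(3,3)=-37/11: scale R3 → (0, 0, 0, 1)
  clear (0,3): R0 −= (-14/11)R3 → (1, 0, 0, 0)
  clear (1,3): R1 −= (12/11)R3 → (0, 1, 0, 0)
  clear (2,3): R2 −= (1/11)R3 → (0, 0, 1, 0)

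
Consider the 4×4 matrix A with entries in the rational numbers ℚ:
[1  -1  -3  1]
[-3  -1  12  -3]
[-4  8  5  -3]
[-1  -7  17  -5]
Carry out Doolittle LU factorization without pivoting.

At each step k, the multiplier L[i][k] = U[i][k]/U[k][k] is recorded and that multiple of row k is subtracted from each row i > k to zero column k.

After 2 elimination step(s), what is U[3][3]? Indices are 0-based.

k=0: U[0][0]=1
  eliminate (1,0): mult=-3, new row 1: (0, -4, 3, 0); set L[1][0]=-3
  eliminate (2,0): mult=-4, new row 2: (0, 4, -7, 1); set L[2][0]=-4
  eliminate (3,0): mult=-1, new row 3: (0, -8, 14, -4); set L[3][0]=-1
k=1: U[1][1]=-4
  eliminate (2,1): mult=-1, new row 2: (0, 0, -4, 1); set L[2][1]=-1
  eliminate (3,1): mult=2, new row 3: (0, 0, 8, -4); set L[3][1]=2

U[3][3] = -4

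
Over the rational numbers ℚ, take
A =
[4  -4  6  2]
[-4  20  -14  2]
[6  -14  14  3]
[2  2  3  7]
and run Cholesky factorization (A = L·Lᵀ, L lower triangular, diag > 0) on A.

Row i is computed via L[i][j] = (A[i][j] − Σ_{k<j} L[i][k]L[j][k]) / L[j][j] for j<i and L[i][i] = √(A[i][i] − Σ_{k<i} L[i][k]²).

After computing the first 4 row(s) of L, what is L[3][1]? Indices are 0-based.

Step 1: L[0][0] = √(4) = 2.
  L[1][0] = (-4) / L[0][0] = -2.
Step 2: L[1][1] = √(16) = 4.
  L[2][0] = (6) / L[0][0] = 3.
  L[2][1] = (-8) / L[1][1] = -2.
Step 3: L[2][2] = √(1) = 1.
  L[3][0] = (2) / L[0][0] = 1.
  L[3][1] = (4) / L[1][1] = 1.
  L[3][2] = (2) / L[2][2] = 2.
Step 4: L[3][3] = √(1) = 1.

L[3][1] = 1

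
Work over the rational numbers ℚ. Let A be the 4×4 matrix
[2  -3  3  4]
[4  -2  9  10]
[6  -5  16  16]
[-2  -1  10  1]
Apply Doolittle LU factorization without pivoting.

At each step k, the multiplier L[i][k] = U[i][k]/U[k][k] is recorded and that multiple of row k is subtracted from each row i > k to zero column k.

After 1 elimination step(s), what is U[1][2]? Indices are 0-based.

Step 1: pivot at (0,0) is 2.
  row1 ← row1 − (2)·row0  ⇒  L[1][0]=2, U row1=(0, 4, 3, 2)
  row2 ← row2 − (3)·row0  ⇒  L[2][0]=3, U row2=(0, 4, 7, 4)
  row3 ← row3 − (-1)·row0  ⇒  L[3][0]=-1, U row3=(0, -4, 13, 5)

U[1][2] = 3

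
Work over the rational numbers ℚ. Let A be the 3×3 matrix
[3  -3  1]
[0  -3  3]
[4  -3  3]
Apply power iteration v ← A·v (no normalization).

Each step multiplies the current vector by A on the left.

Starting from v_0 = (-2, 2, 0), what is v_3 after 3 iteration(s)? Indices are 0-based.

v_3 = (-96, -144, -272)

v_0 = (-2, 2, 0).
v_1 = A·v_0 = (-12, -6, -14).
v_2 = A·v_1 = (-32, -24, -72).
v_3 = A·v_2 = (-96, -144, -272).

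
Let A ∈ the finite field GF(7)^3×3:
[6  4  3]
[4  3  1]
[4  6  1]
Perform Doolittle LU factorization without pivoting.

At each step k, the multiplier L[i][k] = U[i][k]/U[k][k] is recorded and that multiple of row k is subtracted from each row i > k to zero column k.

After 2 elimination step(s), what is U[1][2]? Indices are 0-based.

[col 0] pivot 6
  R1 -= 3*R0 → (0, 5, 6)  (L[1][0] := 3)
  R2 -= 3*R0 → (0, 1, 6)  (L[2][0] := 3)
[col 1] pivot 5
  R2 -= 3*R1 → (0, 0, 2)  (L[2][1] := 3)

U[1][2] = 6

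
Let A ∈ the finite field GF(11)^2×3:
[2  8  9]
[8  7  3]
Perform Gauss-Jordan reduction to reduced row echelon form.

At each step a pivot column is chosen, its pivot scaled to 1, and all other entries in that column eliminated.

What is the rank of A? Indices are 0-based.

rank = 2

[1] R0 /= 2  ⇒  (1, 4, 10)
     R1 -= 8·R0  ⇒  (0, 8, 0)
[2] R1 /= 8  ⇒  (0, 1, 0)
     R0 -= 4·R1  ⇒  (1, 0, 10)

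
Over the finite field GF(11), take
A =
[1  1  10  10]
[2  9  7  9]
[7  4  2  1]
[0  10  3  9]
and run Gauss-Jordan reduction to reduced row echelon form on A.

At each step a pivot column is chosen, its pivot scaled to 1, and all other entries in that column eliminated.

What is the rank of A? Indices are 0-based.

rank = 4

step 1: normalize row 0 (÷1) = (1, 1, 10, 10)
  row 1: subtract 2×row0 = (0, 7, 9, 0)
  row 2: subtract 7×row0 = (0, 8, 9, 8)
step 2: normalize row 1 (÷7) = (0, 1, 6, 0)
  row 0: subtract 1×row1 = (1, 0, 4, 10)
  row 2: subtract 8×row1 = (0, 0, 5, 8)
  row 3: subtract 10×row1 = (0, 0, 9, 9)
step 3: normalize row 2 (÷5) = (0, 0, 1, 6)
  row 0: subtract 4×row2 = (1, 0, 0, 8)
  row 1: subtract 6×row2 = (0, 1, 0, 8)
  row 3: subtract 9×row2 = (0, 0, 0, 10)
step 4: normalize row 3 (÷10) = (0, 0, 0, 1)
  row 0: subtract 8×row3 = (1, 0, 0, 0)
  row 1: subtract 8×row3 = (0, 1, 0, 0)
  row 2: subtract 6×row3 = (0, 0, 1, 0)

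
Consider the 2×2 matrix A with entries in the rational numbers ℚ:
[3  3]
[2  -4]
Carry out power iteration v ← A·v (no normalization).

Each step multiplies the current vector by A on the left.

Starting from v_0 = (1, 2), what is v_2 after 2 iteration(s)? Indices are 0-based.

v_2 = (9, 42)

v_0 = (1, 2).
v_1 = A·v_0 = (9, -6).
v_2 = A·v_1 = (9, 42).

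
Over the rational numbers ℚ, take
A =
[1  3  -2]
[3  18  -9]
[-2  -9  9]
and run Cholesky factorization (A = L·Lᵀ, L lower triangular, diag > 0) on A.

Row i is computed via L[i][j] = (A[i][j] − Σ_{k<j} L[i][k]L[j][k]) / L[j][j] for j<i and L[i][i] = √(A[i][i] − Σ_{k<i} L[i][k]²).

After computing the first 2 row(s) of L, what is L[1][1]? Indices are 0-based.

L[1][1] = 3

Step 1: L[0][0] = √(1) = 1.
  L[1][0] = (3) / L[0][0] = 3.
Step 2: L[1][1] = √(9) = 3.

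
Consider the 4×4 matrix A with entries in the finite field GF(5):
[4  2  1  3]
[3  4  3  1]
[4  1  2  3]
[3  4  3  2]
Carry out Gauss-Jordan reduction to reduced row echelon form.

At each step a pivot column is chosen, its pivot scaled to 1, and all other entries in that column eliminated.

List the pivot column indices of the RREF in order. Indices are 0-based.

pivot(0,0)=4: scale R0 → (1, 3, 4, 2)
  clear (1,0): R1 −= (3)R0 → (0, 0, 1, 0)
  clear (2,0): R2 −= (4)R0 → (0, 4, 1, 0)
  clear (3,0): R3 −= (3)R0 → (0, 0, 1, 1)
pivot(1,1): swap R1↔R2
pivot(1,1)=4: scale R1 → (0, 1, 4, 0)
  clear (0,1): R0 −= (3)R1 → (1, 0, 2, 2)
pivot(2,2)=1: scale R2 → (0, 0, 1, 0)
  clear (0,2): R0 −= (2)R2 → (1, 0, 0, 2)
  clear (1,2): R1 −= (4)R2 → (0, 1, 0, 0)
  clear (3,2): R3 −= (1)R2 → (0, 0, 0, 1)
pivot(3,3)=1: scale R3 → (0, 0, 0, 1)
  clear (0,3): R0 −= (2)R3 → (1, 0, 0, 0)

pivot columns: 0, 1, 2, 3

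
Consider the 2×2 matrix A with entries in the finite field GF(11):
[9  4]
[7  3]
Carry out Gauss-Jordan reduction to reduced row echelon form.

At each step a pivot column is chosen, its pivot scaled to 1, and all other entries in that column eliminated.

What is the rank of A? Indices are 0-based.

rank = 2

[1] R0 /= 9  ⇒  (1, 9)
     R1 -= 7·R0  ⇒  (0, 6)
[2] R1 /= 6  ⇒  (0, 1)
     R0 -= 9·R1  ⇒  (1, 0)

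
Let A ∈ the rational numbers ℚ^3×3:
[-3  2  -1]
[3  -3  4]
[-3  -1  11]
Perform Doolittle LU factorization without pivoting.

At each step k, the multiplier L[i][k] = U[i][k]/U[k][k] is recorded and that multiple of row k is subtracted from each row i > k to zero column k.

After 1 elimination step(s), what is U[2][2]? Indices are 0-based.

U[2][2] = 12

k=0: U[0][0]=-3
  eliminate (1,0): mult=-1, new row 1: (0, -1, 3); set L[1][0]=-1
  eliminate (2,0): mult=1, new row 2: (0, -3, 12); set L[2][0]=1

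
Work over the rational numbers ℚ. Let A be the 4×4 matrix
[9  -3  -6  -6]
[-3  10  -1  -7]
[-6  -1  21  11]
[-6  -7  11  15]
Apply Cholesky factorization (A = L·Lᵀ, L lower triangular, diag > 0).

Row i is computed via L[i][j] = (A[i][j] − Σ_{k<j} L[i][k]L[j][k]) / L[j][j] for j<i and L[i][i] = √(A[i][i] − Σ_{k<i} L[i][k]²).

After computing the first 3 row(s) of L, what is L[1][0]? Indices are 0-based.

L[1][0] = -1

Step 1: L[0][0] = √(9) = 3.
  L[1][0] = (-3) / L[0][0] = -1.
Step 2: L[1][1] = √(9) = 3.
  L[2][0] = (-6) / L[0][0] = -2.
  L[2][1] = (-3) / L[1][1] = -1.
Step 3: L[2][2] = √(16) = 4.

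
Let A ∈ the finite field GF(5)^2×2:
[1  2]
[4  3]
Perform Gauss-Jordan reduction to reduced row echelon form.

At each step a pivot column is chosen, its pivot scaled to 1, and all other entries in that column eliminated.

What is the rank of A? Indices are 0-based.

pivot(0,0)=1: scale R0 → (1, 2)
  clear (1,0): R1 −= (4)R0 → (0, 0)
col 1: no nonzero at/below row 1; advance.

rank = 1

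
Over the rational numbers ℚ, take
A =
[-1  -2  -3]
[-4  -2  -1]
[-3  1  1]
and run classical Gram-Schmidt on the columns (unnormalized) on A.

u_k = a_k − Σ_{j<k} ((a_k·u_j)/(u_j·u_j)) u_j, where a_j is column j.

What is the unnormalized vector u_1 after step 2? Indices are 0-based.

Step 1: u_0 = a_0 = (-1, -4, -3).
Step 2: u_1 = a_1 − (7/26)·u_0 = (-45/26, -12/13, 47/26).

u_1 = (-45/26, -12/13, 47/26)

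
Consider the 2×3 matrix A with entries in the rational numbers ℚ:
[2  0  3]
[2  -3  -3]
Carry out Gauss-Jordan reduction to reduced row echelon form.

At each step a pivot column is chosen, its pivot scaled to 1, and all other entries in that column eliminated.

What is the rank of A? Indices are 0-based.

rank = 2

step 1: normalize row 0 (÷2) = (1, 0, 3/2)
  row 1: subtract 2×row0 = (0, -3, -6)
step 2: normalize row 1 (÷-3) = (0, 1, 2)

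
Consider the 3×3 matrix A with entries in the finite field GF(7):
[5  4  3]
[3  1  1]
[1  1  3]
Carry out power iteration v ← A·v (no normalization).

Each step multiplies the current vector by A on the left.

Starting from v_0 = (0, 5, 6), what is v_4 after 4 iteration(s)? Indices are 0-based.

v_0 = (0, 5, 6).
v_1 = A·v_0 = (3, 4, 2).
v_2 = A·v_1 = (2, 1, 6).
v_3 = A·v_2 = (4, 6, 0).
v_4 = A·v_3 = (2, 4, 3).

v_4 = (2, 4, 3)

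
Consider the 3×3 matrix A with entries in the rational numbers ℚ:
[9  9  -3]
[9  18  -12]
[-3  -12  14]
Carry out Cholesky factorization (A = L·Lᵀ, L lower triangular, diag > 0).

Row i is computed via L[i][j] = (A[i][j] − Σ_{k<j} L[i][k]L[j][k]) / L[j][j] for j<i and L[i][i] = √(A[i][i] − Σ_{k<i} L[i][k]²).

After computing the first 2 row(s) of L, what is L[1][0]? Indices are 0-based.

L[1][0] = 3

Step 1: L[0][0] = √(9) = 3.
  L[1][0] = (9) / L[0][0] = 3.
Step 2: L[1][1] = √(9) = 3.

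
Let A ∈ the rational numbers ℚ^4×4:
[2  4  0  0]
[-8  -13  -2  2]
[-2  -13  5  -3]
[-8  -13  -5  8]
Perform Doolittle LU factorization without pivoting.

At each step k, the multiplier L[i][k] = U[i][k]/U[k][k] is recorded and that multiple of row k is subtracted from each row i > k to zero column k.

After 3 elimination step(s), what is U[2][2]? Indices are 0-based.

U[2][2] = -1

Step 1: pivot at (0,0) is 2.
  row1 ← row1 − (-4)·row0  ⇒  L[1][0]=-4, U row1=(0, 3, -2, 2)
  row2 ← row2 − (-1)·row0  ⇒  L[2][0]=-1, U row2=(0, -9, 5, -3)
  row3 ← row3 − (-4)·row0  ⇒  L[3][0]=-4, U row3=(0, 3, -5, 8)
Step 2: pivot at (1,1) is 3.
  row2 ← row2 − (-3)·row1  ⇒  L[2][1]=-3, U row2=(0, 0, -1, 3)
  row3 ← row3 − (1)·row1  ⇒  L[3][1]=1, U row3=(0, 0, -3, 6)
Step 3: pivot at (2,2) is -1.
  row3 ← row3 − (3)·row2  ⇒  L[3][2]=3, U row3=(0, 0, 0, -3)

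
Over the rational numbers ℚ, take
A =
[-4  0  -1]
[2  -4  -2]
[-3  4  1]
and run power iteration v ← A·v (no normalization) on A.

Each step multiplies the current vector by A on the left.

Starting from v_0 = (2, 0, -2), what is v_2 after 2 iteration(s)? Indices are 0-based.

v_2 = (32, -28, 42)

v_0 = (2, 0, -2).
v_1 = A·v_0 = (-6, 8, -8).
v_2 = A·v_1 = (32, -28, 42).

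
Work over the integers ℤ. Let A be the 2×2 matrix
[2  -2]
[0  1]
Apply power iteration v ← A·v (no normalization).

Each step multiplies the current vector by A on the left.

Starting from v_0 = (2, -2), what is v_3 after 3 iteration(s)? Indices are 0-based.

v_3 = (44, -2)

v_0 = (2, -2).
v_1 = A·v_0 = (8, -2).
v_2 = A·v_1 = (20, -2).
v_3 = A·v_2 = (44, -2).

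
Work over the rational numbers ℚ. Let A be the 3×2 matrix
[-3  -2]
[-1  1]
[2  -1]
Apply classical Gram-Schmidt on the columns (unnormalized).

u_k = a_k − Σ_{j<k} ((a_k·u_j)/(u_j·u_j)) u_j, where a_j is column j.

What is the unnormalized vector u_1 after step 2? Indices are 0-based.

u_1 = (-19/14, 17/14, -10/7)

Step 1: u_0 = a_0 = (-3, -1, 2).
Step 2: u_1 = a_1 − (3/14)·u_0 = (-19/14, 17/14, -10/7).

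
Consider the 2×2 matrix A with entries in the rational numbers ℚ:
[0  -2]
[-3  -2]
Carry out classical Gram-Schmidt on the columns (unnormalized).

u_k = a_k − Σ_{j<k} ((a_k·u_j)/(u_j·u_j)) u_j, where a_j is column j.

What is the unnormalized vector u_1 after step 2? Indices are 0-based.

Step 1: u_0 = a_0 = (0, -3).
Step 2: u_1 = a_1 − (2/3)·u_0 = (-2, 0).

u_1 = (-2, 0)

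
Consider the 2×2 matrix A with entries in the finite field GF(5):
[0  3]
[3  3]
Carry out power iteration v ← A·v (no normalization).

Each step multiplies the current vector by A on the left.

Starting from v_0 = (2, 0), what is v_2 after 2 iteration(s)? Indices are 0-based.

v_2 = (3, 3)

v_0 = (2, 0).
v_1 = A·v_0 = (0, 1).
v_2 = A·v_1 = (3, 3).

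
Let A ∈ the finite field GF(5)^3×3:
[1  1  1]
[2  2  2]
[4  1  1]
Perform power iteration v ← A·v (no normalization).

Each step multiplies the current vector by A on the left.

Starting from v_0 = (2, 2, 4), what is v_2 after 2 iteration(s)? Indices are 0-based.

v_2 = (3, 1, 2)

v_0 = (2, 2, 4).
v_1 = A·v_0 = (3, 1, 4).
v_2 = A·v_1 = (3, 1, 2).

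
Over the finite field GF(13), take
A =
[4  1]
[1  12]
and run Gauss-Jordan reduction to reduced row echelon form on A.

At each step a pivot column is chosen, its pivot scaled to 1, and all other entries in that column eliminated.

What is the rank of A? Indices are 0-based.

rank = 2

step 1: normalize row 0 (÷4) = (1, 10)
  row 1: subtract 1×row0 = (0, 2)
step 2: normalize row 1 (÷2) = (0, 1)
  row 0: subtract 10×row1 = (1, 0)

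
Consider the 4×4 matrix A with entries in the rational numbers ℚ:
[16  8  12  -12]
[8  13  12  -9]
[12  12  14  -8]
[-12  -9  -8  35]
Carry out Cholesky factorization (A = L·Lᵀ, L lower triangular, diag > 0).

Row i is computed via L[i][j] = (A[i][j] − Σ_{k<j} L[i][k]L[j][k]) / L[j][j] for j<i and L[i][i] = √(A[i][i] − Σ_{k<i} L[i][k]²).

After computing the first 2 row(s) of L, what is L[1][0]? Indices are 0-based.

L[1][0] = 2

Step 1: L[0][0] = √(16) = 4.
  L[1][0] = (8) / L[0][0] = 2.
Step 2: L[1][1] = √(9) = 3.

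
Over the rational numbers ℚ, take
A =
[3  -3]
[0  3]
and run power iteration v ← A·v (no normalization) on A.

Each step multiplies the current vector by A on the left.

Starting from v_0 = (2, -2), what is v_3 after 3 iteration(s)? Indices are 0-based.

v_0 = (2, -2).
v_1 = A·v_0 = (12, -6).
v_2 = A·v_1 = (54, -18).
v_3 = A·v_2 = (216, -54).

v_3 = (216, -54)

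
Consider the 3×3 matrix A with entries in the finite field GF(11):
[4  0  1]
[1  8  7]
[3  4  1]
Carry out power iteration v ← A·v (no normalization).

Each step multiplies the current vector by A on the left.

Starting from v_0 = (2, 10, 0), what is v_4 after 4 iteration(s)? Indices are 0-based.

v_4 = (2, 2, 5)

v_0 = (2, 10, 0).
v_1 = A·v_0 = (8, 5, 2).
v_2 = A·v_1 = (1, 7, 2).
v_3 = A·v_2 = (6, 5, 0).
v_4 = A·v_3 = (2, 2, 5).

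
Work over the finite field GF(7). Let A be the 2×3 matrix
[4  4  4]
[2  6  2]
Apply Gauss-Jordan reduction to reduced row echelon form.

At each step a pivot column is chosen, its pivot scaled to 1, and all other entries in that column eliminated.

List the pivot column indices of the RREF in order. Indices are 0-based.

pivot columns: 0, 1

pivot(0,0)=4: scale R0 → (1, 1, 1)
  clear (1,0): R1 −= (2)R0 → (0, 4, 0)
pivot(1,1)=4: scale R1 → (0, 1, 0)
  clear (0,1): R0 −= (1)R1 → (1, 0, 1)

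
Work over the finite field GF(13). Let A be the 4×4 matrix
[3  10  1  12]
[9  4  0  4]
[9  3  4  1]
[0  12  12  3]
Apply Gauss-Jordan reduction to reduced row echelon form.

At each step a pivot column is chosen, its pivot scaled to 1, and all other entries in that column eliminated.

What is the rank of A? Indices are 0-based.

rank = 4

[1] R0 /= 3  ⇒  (1, 12, 9, 4)
     R1 -= 9·R0  ⇒  (0, 0, 10, 7)
     R2 -= 9·R0  ⇒  (0, 12, 1, 4)
[2] R1 <-> R2
[2] R1 /= 12  ⇒  (0, 1, 12, 9)
     R0 -= 12·R1  ⇒  (1, 0, 8, 0)
     R3 -= 12·R1  ⇒  (0, 0, 11, 12)
[3] R2 /= 10  ⇒  (0, 0, 1, 2)
     R0 -= 8·R2  ⇒  (1, 0, 0, 10)
     R1 -= 12·R2  ⇒  (0, 1, 0, 11)
     R3 -= 11·R2  ⇒  (0, 0, 0, 3)
[4] R3 /= 3  ⇒  (0, 0, 0, 1)
     R0 -= 10·R3  ⇒  (1, 0, 0, 0)
     R1 -= 11·R3  ⇒  (0, 1, 0, 0)
     R2 -= 2·R3  ⇒  (0, 0, 1, 0)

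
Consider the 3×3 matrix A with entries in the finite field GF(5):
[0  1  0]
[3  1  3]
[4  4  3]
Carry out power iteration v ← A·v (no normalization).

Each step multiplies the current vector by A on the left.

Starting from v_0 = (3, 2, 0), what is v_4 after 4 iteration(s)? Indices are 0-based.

v_0 = (3, 2, 0).
v_1 = A·v_0 = (2, 1, 0).
v_2 = A·v_1 = (1, 2, 2).
v_3 = A·v_2 = (2, 1, 3).
v_4 = A·v_3 = (1, 1, 1).

v_4 = (1, 1, 1)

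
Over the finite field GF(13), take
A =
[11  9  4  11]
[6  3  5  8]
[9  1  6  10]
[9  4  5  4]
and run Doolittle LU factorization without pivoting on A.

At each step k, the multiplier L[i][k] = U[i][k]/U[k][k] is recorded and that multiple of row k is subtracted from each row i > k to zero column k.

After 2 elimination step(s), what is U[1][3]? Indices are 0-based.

k=0: U[0][0]=11
  eliminate (1,0): mult=10, new row 1: (0, 4, 4, 2); set L[1][0]=10
  eliminate (2,0): mult=2, new row 2: (0, 9, 11, 1); set L[2][0]=2
  eliminate (3,0): mult=2, new row 3: (0, 12, 10, 8); set L[3][0]=2
k=1: U[1][1]=4
  eliminate (2,1): mult=12, new row 2: (0, 0, 2, 3); set L[2][1]=12
  eliminate (3,1): mult=3, new row 3: (0, 0, 11, 2); set L[3][1]=3

U[1][3] = 2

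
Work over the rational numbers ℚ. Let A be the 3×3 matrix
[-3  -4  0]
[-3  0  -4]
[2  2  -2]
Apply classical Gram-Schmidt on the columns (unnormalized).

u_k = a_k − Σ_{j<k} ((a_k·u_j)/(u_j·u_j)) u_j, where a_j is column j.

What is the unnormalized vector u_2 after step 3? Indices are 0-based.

u_2 = (-24/23, -8/23, -48/23)

Step 1: u_0 = a_0 = (-3, -3, 2).
Step 2: u_1 = a_1 − (8/11)·u_0 = (-20/11, 24/11, 6/11).
Step 3: u_2 = a_2 − (4/11)·u_0 − (-27/23)·u_1 = (-24/23, -8/23, -48/23).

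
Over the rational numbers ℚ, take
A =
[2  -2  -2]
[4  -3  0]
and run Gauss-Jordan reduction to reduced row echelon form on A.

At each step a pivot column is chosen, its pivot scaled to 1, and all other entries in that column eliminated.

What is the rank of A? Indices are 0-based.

[1] R0 /= 2  ⇒  (1, -1, -1)
     R1 -= 4·R0  ⇒  (0, 1, 4)
[2] R1 /= 1  ⇒  (0, 1, 4)
     R0 -= -1·R1  ⇒  (1, 0, 3)

rank = 2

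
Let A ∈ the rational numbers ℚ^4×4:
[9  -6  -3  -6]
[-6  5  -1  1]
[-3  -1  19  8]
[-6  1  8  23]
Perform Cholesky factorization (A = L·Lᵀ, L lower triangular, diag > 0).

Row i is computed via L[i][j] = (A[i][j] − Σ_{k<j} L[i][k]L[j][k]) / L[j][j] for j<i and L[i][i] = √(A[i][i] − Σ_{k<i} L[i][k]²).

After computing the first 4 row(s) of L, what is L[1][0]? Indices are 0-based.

L[1][0] = -2

Step 1: L[0][0] = √(9) = 3.
  L[1][0] = (-6) / L[0][0] = -2.
Step 2: L[1][1] = √(1) = 1.
  L[2][0] = (-3) / L[0][0] = -1.
  L[2][1] = (-3) / L[1][1] = -3.
Step 3: L[2][2] = √(9) = 3.
  L[3][0] = (-6) / L[0][0] = -2.
  L[3][1] = (-3) / L[1][1] = -3.
  L[3][2] = (-3) / L[2][2] = -1.
Step 4: L[3][3] = √(9) = 3.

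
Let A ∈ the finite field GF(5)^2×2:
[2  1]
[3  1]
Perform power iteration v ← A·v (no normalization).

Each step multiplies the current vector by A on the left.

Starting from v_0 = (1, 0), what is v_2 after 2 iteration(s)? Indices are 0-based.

v_2 = (2, 4)

v_0 = (1, 0).
v_1 = A·v_0 = (2, 3).
v_2 = A·v_1 = (2, 4).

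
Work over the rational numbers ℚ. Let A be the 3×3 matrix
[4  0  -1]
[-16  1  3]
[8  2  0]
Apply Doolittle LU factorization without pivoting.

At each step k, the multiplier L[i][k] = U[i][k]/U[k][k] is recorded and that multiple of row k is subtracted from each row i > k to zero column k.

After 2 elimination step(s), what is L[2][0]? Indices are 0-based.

L[2][0] = 2

[col 0] pivot 4
  R1 -= -4*R0 → (0, 1, -1)  (L[1][0] := -4)
  R2 -= 2*R0 → (0, 2, 2)  (L[2][0] := 2)
[col 1] pivot 1
  R2 -= 2*R1 → (0, 0, 4)  (L[2][1] := 2)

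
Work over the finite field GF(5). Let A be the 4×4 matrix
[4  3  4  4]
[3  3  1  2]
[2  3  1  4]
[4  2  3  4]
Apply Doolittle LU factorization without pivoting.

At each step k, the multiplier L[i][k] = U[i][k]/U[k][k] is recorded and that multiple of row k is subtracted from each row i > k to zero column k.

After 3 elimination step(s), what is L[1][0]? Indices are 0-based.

L[1][0] = 2

[col 0] pivot 4
  R1 -= 2*R0 → (0, 2, 3, 4)  (L[1][0] := 2)
  R2 -= 3*R0 → (0, 4, 4, 2)  (L[2][0] := 3)
  R3 -= 1*R0 → (0, 4, 4, 0)  (L[3][0] := 1)
[col 1] pivot 2
  R2 -= 2*R1 → (0, 0, 3, 4)  (L[2][1] := 2)
  R3 -= 2*R1 → (0, 0, 3, 2)  (L[3][1] := 2)
[col 2] pivot 3
  R3 -= 1*R2 → (0, 0, 0, 3)  (L[3][2] := 1)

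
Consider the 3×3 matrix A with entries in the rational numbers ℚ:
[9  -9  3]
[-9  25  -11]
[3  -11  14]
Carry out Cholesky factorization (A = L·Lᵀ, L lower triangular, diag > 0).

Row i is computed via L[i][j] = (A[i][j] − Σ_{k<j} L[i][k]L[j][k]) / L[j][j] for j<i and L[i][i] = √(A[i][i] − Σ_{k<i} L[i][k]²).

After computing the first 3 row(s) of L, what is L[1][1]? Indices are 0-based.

Step 1: L[0][0] = √(9) = 3.
  L[1][0] = (-9) / L[0][0] = -3.
Step 2: L[1][1] = √(16) = 4.
  L[2][0] = (3) / L[0][0] = 1.
  L[2][1] = (-8) / L[1][1] = -2.
Step 3: L[2][2] = √(9) = 3.

L[1][1] = 4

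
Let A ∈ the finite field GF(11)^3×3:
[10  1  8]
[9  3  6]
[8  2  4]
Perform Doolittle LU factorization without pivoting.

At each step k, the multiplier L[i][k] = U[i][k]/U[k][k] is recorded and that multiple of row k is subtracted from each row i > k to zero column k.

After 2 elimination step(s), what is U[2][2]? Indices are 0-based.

U[2][2] = 3

k=0: U[0][0]=10
  eliminate (1,0): mult=2, new row 1: (0, 1, 1); set L[1][0]=2
  eliminate (2,0): mult=3, new row 2: (0, 10, 2); set L[2][0]=3
k=1: U[1][1]=1
  eliminate (2,1): mult=10, new row 2: (0, 0, 3); set L[2][1]=10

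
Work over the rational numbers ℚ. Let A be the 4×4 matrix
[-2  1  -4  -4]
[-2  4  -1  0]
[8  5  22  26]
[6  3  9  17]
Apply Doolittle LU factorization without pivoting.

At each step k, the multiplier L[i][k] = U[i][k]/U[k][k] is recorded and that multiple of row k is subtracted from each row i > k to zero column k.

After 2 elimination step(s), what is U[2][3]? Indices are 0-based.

k=0: U[0][0]=-2
  eliminate (1,0): mult=1, new row 1: (0, 3, 3, 4); set L[1][0]=1
  eliminate (2,0): mult=-4, new row 2: (0, 9, 6, 10); set L[2][0]=-4
  eliminate (3,0): mult=-3, new row 3: (0, 6, -3, 5); set L[3][0]=-3
k=1: U[1][1]=3
  eliminate (2,1): mult=3, new row 2: (0, 0, -3, -2); set L[2][1]=3
  eliminate (3,1): mult=2, new row 3: (0, 0, -9, -3); set L[3][1]=2

U[2][3] = -2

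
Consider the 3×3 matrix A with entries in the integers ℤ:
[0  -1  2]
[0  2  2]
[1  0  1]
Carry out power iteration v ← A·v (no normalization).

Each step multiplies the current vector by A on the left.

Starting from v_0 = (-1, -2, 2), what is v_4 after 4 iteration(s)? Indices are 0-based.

v_0 = (-1, -2, 2).
v_1 = A·v_0 = (6, 0, 1).
v_2 = A·v_1 = (2, 2, 7).
v_3 = A·v_2 = (12, 18, 9).
v_4 = A·v_3 = (0, 54, 21).

v_4 = (0, 54, 21)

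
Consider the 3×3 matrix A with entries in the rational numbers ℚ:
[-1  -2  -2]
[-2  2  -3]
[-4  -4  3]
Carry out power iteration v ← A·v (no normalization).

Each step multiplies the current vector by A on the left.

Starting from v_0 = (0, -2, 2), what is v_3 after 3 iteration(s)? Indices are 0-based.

v_3 = (-32, -354, 526)

v_0 = (0, -2, 2).
v_1 = A·v_0 = (0, -10, 14).
v_2 = A·v_1 = (-8, -62, 82).
v_3 = A·v_2 = (-32, -354, 526).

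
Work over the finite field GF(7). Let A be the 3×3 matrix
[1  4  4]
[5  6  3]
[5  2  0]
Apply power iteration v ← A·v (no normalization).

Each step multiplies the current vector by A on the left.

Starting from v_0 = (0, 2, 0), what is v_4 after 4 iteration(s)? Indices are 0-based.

v_0 = (0, 2, 0).
v_1 = A·v_0 = (1, 5, 4).
v_2 = A·v_1 = (2, 5, 1).
v_3 = A·v_2 = (5, 1, 6).
v_4 = A·v_3 = (5, 0, 6).

v_4 = (5, 0, 6)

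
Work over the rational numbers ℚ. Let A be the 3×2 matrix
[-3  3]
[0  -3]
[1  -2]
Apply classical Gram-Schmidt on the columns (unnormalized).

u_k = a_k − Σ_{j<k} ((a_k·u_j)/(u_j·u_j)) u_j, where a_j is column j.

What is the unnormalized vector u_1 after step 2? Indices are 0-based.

u_1 = (-3/10, -3, -9/10)

Step 1: u_0 = a_0 = (-3, 0, 1).
Step 2: u_1 = a_1 − (-11/10)·u_0 = (-3/10, -3, -9/10).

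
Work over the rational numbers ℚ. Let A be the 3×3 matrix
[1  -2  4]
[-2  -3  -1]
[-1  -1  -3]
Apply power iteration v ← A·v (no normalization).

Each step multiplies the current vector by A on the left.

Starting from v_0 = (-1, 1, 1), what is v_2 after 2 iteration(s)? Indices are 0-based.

v_0 = (-1, 1, 1).
v_1 = A·v_0 = (1, -2, -3).
v_2 = A·v_1 = (-7, 7, 10).

v_2 = (-7, 7, 10)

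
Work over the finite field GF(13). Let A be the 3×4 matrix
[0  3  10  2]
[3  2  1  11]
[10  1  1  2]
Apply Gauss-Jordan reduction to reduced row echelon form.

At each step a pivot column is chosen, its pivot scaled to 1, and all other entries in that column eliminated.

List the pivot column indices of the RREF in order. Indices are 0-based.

pivot columns: 0, 1, 2

pivot(0,0): swap R0↔R1
pivot(0,0)=3: scale R0 → (1, 5, 9, 8)
  clear (2,0): R2 −= (10)R0 → (0, 3, 2, 0)
pivot(1,1)=3: scale R1 → (0, 1, 12, 5)
  clear (0,1): R0 −= (5)R1 → (1, 0, 1, 9)
  clear (2,1): R2 −= (3)R1 → (0, 0, 5, 11)
pivot(2,2)=5: scale R2 → (0, 0, 1, 10)
  clear (0,2): R0 −= (1)R2 → (1, 0, 0, 12)
  clear (1,2): R1 −= (12)R2 → (0, 1, 0, 2)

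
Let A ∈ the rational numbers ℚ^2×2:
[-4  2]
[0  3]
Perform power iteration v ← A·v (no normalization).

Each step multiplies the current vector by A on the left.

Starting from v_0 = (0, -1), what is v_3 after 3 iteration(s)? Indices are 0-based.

v_3 = (-26, -27)

v_0 = (0, -1).
v_1 = A·v_0 = (-2, -3).
v_2 = A·v_1 = (2, -9).
v_3 = A·v_2 = (-26, -27).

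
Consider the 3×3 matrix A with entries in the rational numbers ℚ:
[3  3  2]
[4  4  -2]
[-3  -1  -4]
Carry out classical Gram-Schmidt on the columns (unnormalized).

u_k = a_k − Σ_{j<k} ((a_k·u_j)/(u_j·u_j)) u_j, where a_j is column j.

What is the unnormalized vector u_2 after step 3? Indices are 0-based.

Step 1: u_0 = a_0 = (3, 4, -3).
Step 2: u_1 = a_1 − (14/17)·u_0 = (9/17, 12/17, 25/17).
Step 3: u_2 = a_2 − (5/17)·u_0 − (-53/25)·u_1 = (56/25, -42/25, 0).

u_2 = (56/25, -42/25, 0)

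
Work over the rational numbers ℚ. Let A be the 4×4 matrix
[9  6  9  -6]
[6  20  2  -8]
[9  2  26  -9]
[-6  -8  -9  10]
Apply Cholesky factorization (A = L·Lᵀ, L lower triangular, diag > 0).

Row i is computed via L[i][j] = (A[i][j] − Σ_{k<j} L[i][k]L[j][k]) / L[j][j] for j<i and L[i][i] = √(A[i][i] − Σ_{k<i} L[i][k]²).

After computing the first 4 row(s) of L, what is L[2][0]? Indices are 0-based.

Step 1: L[0][0] = √(9) = 3.
  L[1][0] = (6) / L[0][0] = 2.
Step 2: L[1][1] = √(16) = 4.
  L[2][0] = (9) / L[0][0] = 3.
  L[2][1] = (-4) / L[1][1] = -1.
Step 3: L[2][2] = √(16) = 4.
  L[3][0] = (-6) / L[0][0] = -2.
  L[3][1] = (-4) / L[1][1] = -1.
  L[3][2] = (-4) / L[2][2] = -1.
Step 4: L[3][3] = √(4) = 2.

L[2][0] = 3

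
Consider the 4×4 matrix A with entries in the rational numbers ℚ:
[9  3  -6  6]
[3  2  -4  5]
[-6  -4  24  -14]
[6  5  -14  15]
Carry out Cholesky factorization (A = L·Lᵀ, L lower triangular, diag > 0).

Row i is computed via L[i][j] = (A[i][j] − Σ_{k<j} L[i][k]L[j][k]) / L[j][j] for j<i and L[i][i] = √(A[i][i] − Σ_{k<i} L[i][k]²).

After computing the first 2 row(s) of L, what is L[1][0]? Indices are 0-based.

L[1][0] = 1

Step 1: L[0][0] = √(9) = 3.
  L[1][0] = (3) / L[0][0] = 1.
Step 2: L[1][1] = √(1) = 1.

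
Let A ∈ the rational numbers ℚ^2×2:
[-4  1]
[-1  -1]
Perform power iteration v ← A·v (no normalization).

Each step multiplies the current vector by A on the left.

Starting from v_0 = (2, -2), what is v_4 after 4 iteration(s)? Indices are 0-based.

v_4 = (550, 200)

v_0 = (2, -2).
v_1 = A·v_0 = (-10, 0).
v_2 = A·v_1 = (40, 10).
v_3 = A·v_2 = (-150, -50).
v_4 = A·v_3 = (550, 200).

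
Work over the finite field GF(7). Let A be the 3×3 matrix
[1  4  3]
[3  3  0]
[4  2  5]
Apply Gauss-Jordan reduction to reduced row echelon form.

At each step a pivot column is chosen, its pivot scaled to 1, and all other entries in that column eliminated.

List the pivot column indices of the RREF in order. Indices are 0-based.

step 1: normalize row 0 (÷1) = (1, 4, 3)
  row 1: subtract 3×row0 = (0, 5, 5)
  row 2: subtract 4×row0 = (0, 0, 0)
step 2: normalize row 1 (÷5) = (0, 1, 1)
  row 0: subtract 4×row1 = (1, 0, 6)
skip col 2 (zero from row 2)

pivot columns: 0, 1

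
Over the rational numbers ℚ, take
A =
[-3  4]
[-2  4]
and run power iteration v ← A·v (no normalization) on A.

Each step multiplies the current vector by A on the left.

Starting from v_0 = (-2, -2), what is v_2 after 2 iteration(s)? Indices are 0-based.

v_0 = (-2, -2).
v_1 = A·v_0 = (-2, -4).
v_2 = A·v_1 = (-10, -12).

v_2 = (-10, -12)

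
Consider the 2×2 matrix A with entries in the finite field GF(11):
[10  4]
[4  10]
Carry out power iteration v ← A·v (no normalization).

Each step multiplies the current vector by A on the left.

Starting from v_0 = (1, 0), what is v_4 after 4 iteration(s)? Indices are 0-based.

v_0 = (1, 0).
v_1 = A·v_0 = (10, 4).
v_2 = A·v_1 = (6, 3).
v_3 = A·v_2 = (6, 10).
v_4 = A·v_3 = (1, 3).

v_4 = (1, 3)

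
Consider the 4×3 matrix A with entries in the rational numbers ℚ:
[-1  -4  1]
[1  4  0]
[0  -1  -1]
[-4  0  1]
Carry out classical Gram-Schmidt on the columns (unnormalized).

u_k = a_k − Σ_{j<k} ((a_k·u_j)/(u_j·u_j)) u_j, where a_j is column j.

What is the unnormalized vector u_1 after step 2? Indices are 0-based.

u_1 = (-32/9, 32/9, -1, 16/9)

Step 1: u_0 = a_0 = (-1, 1, 0, -4).
Step 2: u_1 = a_1 − (4/9)·u_0 = (-32/9, 32/9, -1, 16/9).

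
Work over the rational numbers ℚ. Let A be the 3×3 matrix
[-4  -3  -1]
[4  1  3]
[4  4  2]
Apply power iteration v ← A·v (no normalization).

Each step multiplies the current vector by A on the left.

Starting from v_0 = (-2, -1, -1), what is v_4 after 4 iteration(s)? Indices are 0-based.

v_4 = (166, -146, -320)

v_0 = (-2, -1, -1).
v_1 = A·v_0 = (12, -12, -14).
v_2 = A·v_1 = (2, -6, -28).
v_3 = A·v_2 = (38, -82, -72).
v_4 = A·v_3 = (166, -146, -320).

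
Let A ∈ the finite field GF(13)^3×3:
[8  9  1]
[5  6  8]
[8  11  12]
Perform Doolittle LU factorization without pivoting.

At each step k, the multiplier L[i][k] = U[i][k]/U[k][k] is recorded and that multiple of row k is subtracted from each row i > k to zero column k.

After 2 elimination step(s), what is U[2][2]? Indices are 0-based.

Step 1: pivot at (0,0) is 8.
  row1 ← row1 − (12)·row0  ⇒  L[1][0]=12, U row1=(0, 2, 9)
  row2 ← row2 − (1)·row0  ⇒  L[2][0]=1, U row2=(0, 2, 11)
Step 2: pivot at (1,1) is 2.
  row2 ← row2 − (1)·row1  ⇒  L[2][1]=1, U row2=(0, 0, 2)

U[2][2] = 2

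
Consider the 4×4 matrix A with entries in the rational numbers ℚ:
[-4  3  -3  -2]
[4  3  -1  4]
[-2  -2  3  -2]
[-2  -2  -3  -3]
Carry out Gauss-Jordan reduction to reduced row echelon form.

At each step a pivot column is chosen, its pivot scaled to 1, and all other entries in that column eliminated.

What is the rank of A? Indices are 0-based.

pivot(0,0)=-4: scale R0 → (1, -3/4, 3/4, 1/2)
  clear (1,0): R1 −= (4)R0 → (0, 6, -4, 2)
  clear (2,0): R2 −= (-2)R0 → (0, -7/2, 9/2, -1)
  clear (3,0): R3 −= (-2)R0 → (0, -7/2, -3/2, -2)
pivot(1,1)=6: scale R1 → (0, 1, -2/3, 1/3)
  clear (0,1): R0 −= (-3/4)R1 → (1, 0, 1/4, 3/4)
  clear (2,1): R2 −= (-7/2)R1 → (0, 0, 13/6, 1/6)
  clear (3,1): R3 −= (-7/2)R1 → (0, 0, -23/6, -5/6)
pivot(2,2)=13/6: scale R2 → (0, 0, 1, 1/13)
  clear (0,2): R0 −= (1/4)R2 → (1, 0, 0, 19/26)
  clear (1,2): R1 −= (-2/3)R2 → (0, 1, 0, 5/13)
  clear (3,2): R3 −= (-23/6)R2 → (0, 0, 0, -7/13)
pivot(3,3)=-7/13: scale R3 → (0, 0, 0, 1)
  clear (0,3): R0 −= (19/26)R3 → (1, 0, 0, 0)
  clear (1,3): R1 −= (5/13)R3 → (0, 1, 0, 0)
  clear (2,3): R2 −= (1/13)R3 → (0, 0, 1, 0)

rank = 4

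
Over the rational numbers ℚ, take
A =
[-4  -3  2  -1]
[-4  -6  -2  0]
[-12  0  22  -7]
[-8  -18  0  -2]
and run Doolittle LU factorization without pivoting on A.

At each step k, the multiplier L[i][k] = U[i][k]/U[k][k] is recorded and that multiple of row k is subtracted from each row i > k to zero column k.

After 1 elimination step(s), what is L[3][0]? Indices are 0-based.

L[3][0] = 2

Step 1: pivot at (0,0) is -4.
  row1 ← row1 − (1)·row0  ⇒  L[1][0]=1, U row1=(0, -3, -4, 1)
  row2 ← row2 − (3)·row0  ⇒  L[2][0]=3, U row2=(0, 9, 16, -4)
  row3 ← row3 − (2)·row0  ⇒  L[3][0]=2, U row3=(0, -12, -4, 0)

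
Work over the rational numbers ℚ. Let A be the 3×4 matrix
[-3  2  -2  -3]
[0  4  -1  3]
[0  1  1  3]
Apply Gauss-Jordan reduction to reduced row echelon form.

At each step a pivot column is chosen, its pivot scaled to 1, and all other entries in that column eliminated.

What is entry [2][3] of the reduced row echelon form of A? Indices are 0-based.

M[2][3] = 9/5

step 1: normalize row 0 (÷-3) = (1, -2/3, 2/3, 1)
step 2: normalize row 1 (÷4) = (0, 1, -1/4, 3/4)
  row 0: subtract -2/3×row1 = (1, 0, 1/2, 3/2)
  row 2: subtract 1×row1 = (0, 0, 5/4, 9/4)
step 3: normalize row 2 (÷5/4) = (0, 0, 1, 9/5)
  row 0: subtract 1/2×row2 = (1, 0, 0, 3/5)
  row 1: subtract -1/4×row2 = (0, 1, 0, 6/5)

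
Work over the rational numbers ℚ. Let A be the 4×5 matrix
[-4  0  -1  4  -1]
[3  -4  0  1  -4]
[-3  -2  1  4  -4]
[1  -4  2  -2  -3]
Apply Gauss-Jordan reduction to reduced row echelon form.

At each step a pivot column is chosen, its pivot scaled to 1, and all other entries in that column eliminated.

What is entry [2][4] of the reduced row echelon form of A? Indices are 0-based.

step 1: normalize row 0 (÷-4) = (1, 0, 1/4, -1, 1/4)
  row 1: subtract 3×row0 = (0, -4, -3/4, 4, -19/4)
  row 2: subtract -3×row0 = (0, -2, 7/4, 1, -13/4)
  row 3: subtract 1×row0 = (0, -4, 7/4, -1, -13/4)
step 2: normalize row 1 (÷-4) = (0, 1, 3/16, -1, 19/16)
  row 2: subtract -2×row1 = (0, 0, 17/8, -1, -7/8)
  row 3: subtract -4×row1 = (0, 0, 5/2, -5, 3/2)
step 3: normalize row 2 (÷17/8) = (0, 0, 1, -8/17, -7/17)
  row 0: subtract 1/4×row2 = (1, 0, 0, -15/17, 6/17)
  row 1: subtract 3/16×row2 = (0, 1, 0, -31/34, 43/34)
  row 3: subtract 5/2×row2 = (0, 0, 0, -65/17, 43/17)
step 4: normalize row 3 (÷-65/17) = (0, 0, 0, 1, -43/65)
  row 0: subtract -15/17×row3 = (1, 0, 0, 0, -3/13)
  row 1: subtract -31/34×row3 = (0, 1, 0, 0, 43/65)
  row 2: subtract -8/17×row3 = (0, 0, 1, 0, -47/65)

M[2][4] = -47/65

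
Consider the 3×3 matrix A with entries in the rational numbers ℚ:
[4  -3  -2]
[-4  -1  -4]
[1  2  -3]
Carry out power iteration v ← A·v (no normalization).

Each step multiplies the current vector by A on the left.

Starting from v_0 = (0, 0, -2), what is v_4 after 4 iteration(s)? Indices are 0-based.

v_0 = (0, 0, -2).
v_1 = A·v_0 = (4, 8, 6).
v_2 = A·v_1 = (-20, -48, 2).
v_3 = A·v_2 = (60, 120, -122).
v_4 = A·v_3 = (124, 128, 666).

v_4 = (124, 128, 666)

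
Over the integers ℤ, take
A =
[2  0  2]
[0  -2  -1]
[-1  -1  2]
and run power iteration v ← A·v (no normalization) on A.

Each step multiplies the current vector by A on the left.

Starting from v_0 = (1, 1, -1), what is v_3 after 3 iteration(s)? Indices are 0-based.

v_0 = (1, 1, -1).
v_1 = A·v_0 = (0, -1, -4).
v_2 = A·v_1 = (-8, 6, -7).
v_3 = A·v_2 = (-30, -5, -12).

v_3 = (-30, -5, -12)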